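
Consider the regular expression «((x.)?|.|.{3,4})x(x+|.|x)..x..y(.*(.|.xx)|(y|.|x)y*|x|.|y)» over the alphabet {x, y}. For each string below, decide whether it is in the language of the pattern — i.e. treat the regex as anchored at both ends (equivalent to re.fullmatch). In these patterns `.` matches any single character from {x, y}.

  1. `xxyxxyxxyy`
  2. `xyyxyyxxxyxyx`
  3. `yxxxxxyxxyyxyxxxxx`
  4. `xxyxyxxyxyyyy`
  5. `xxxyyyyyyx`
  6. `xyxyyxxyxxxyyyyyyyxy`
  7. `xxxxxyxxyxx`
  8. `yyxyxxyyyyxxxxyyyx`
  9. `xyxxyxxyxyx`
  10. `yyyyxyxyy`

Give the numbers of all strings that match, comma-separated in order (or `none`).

3, 9

1 → no match
2 → no match
3 → match
4 → no match
5 → no match
6 → no match
7 → no match
8 → no match
9 → match
10 → no match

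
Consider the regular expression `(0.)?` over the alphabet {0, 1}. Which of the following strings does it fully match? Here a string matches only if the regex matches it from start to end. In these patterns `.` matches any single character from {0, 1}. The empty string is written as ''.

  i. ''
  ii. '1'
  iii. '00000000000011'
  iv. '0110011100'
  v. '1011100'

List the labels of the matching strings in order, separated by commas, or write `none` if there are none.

i

i → match
ii → no match
iii → no match
iv → no match
v → no match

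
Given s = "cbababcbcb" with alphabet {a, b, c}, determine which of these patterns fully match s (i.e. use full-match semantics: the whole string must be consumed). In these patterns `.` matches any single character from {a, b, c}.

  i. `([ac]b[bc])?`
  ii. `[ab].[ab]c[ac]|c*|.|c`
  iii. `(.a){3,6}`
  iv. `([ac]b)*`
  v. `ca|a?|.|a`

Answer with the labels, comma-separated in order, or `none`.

iv

i → no match
ii → no match
iii → no match — must end with "a"
iv → match
v → no match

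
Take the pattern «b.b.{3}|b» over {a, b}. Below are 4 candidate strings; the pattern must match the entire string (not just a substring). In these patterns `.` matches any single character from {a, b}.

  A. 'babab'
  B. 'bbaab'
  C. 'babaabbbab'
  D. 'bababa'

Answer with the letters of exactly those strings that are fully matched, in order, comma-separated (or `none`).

D

A. 'babab' → no match
B. 'bbaab' → no match
C. 'babaabbbab' → no match
D. 'bababa' → match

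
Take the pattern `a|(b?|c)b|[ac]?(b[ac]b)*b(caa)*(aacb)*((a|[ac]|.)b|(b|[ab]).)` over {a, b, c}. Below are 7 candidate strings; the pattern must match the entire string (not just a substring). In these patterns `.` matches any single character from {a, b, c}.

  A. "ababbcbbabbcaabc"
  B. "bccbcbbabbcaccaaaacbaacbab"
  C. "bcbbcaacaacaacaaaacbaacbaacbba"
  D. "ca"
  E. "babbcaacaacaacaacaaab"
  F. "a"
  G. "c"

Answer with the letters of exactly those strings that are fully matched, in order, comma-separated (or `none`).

A, C, E, F

A → match
B → no match
C → match
D. "ca" → no match
E → match
F. "a" → match
G. "c" → no match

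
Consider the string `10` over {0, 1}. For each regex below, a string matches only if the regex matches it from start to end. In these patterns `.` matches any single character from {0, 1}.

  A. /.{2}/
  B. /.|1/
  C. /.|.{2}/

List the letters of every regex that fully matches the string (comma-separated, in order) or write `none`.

A → match
B → no match
C → match

A, C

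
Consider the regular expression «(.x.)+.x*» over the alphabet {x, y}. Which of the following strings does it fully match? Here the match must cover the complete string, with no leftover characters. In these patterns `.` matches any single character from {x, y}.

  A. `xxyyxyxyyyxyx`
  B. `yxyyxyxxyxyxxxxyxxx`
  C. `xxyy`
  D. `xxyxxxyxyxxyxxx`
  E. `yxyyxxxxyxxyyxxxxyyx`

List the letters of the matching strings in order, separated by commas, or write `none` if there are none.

C, D, E

A → no match
B → no match
C → match
D → match
E → match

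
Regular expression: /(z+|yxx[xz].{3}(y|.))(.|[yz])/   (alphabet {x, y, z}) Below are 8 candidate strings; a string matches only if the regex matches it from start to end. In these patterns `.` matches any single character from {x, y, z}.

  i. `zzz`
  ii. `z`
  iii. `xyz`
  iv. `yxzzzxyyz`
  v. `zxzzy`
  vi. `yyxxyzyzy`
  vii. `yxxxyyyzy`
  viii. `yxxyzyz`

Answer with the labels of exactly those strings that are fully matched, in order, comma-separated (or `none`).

i → match
ii → no match
iii → no match
iv → no match
v → no match
vi → no match
vii → match
viii → no match

i, vii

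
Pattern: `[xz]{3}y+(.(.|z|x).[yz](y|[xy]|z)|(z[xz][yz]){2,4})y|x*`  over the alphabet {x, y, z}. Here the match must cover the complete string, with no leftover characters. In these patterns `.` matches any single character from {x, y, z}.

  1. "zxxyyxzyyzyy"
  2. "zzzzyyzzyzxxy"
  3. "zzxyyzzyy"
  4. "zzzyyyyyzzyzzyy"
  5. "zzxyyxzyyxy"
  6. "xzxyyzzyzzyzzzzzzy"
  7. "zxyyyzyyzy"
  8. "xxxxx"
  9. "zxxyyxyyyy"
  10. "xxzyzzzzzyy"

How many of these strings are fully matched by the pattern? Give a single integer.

1 → no match
2 → no match
3 → no match
4 → match
5 → match
6 → match
7 → no match
8 → match
9 → match
10 → match
Total matched: 6

6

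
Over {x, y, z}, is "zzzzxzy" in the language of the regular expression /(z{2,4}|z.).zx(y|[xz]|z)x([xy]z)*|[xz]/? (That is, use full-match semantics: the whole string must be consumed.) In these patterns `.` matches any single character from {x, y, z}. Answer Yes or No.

No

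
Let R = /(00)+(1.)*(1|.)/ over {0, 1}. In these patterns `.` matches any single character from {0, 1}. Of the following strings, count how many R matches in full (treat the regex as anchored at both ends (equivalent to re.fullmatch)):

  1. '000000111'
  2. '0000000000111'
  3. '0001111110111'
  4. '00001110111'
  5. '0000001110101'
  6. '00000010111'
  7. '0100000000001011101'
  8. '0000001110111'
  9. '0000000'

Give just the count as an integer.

7

1 → match
2 → match
3 → no match
4 → match
5 → match
6 → match
7 → no match — must start with '00'
8 → match
9 → match
Total matched: 7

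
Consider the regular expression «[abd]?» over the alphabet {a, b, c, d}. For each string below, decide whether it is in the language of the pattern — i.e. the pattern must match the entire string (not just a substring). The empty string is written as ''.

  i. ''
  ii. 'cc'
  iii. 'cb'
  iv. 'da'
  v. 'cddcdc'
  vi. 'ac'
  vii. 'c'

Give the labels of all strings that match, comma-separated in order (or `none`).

i

i → match
ii → no match
iii → no match
iv → no match
v → no match
vi → no match
vii → no match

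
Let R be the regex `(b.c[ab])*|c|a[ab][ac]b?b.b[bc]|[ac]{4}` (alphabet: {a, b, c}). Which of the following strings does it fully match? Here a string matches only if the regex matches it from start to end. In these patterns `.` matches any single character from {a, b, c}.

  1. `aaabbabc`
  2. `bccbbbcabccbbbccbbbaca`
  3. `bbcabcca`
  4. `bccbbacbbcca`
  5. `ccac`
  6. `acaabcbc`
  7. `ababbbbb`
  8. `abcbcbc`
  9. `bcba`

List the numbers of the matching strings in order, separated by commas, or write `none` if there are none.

1 → match
2 → no match
3 → match
4 → match
5 → match
6 → no match
7 → match
8 → match
9 → no match

1, 3, 4, 5, 7, 8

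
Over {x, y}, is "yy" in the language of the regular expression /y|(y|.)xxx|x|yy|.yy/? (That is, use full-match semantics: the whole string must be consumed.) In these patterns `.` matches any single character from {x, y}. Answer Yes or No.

Yes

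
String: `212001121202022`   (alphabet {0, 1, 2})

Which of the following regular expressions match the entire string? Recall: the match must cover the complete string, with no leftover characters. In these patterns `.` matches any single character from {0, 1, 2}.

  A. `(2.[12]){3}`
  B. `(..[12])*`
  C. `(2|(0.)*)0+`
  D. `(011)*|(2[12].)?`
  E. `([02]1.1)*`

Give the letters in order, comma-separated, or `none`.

B

A → no match
B → match
C → no match — must end with `0`
D → no match
E → no match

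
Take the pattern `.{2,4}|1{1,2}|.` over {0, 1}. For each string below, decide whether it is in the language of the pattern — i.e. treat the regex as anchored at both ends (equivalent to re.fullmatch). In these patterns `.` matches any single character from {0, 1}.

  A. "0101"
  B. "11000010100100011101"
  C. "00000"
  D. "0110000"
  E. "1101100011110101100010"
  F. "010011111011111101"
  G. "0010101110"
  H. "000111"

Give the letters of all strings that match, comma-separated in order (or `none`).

A

A → match
B → no match
C → no match
D → no match
E → no match
F → no match
G → no match
H → no match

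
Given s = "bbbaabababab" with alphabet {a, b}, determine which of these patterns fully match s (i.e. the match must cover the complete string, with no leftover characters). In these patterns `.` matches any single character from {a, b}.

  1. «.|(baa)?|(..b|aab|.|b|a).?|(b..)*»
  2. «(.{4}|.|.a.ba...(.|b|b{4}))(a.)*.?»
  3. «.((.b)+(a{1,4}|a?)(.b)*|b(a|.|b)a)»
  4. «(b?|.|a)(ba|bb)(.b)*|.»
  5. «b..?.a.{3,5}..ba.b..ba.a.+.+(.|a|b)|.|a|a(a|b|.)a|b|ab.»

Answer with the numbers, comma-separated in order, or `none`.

1 → no match
2 → match
3 → match
4 → no match
5 → no match

2, 3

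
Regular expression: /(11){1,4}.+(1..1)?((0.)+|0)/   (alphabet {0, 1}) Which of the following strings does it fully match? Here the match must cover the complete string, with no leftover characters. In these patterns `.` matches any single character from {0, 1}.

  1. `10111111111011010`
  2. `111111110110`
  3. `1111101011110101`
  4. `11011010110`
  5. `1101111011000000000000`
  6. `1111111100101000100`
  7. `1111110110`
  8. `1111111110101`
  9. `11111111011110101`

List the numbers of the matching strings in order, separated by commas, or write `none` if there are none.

2, 3, 4, 5, 6, 7, 8, 9

1 → no match — must start with `11`
2. `111111110110` → match
3 → match
4. `11011010110` → match
5 → match
6 → match
7. `1111110110` → match
8 → match
9 → match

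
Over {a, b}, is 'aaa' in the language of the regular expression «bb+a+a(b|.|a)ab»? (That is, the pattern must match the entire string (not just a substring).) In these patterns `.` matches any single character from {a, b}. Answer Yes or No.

Every match must start with 'bb', but 'aaa' does not.

No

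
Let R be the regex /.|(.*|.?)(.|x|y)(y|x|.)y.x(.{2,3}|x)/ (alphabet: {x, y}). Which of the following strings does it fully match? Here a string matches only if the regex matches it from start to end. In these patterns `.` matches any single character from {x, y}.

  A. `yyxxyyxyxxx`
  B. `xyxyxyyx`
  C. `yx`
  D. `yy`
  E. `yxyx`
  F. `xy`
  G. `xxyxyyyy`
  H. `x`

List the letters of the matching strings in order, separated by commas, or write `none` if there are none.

A → match
B → no match
C → no match
D → no match
E → no match
F → no match
G → no match
H → match

A, H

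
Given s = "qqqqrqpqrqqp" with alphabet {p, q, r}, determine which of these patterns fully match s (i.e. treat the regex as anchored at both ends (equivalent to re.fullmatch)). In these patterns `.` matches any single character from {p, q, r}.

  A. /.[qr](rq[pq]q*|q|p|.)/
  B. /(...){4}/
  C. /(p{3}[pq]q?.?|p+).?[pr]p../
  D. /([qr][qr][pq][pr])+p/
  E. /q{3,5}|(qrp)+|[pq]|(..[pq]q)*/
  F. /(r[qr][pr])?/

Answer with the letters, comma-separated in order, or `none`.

B

A → no match
B → match
C → no match — must start with "p"
D → no match
E → no match
F → no match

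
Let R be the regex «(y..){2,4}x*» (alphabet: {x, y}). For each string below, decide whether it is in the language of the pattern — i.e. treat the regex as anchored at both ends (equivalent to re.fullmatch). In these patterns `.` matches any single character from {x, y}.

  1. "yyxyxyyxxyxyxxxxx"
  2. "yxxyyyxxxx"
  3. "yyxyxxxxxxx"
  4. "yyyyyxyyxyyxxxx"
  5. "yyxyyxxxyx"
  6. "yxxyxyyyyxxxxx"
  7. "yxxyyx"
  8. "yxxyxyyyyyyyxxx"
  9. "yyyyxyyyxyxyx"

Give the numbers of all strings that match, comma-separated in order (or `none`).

1 → match
2. "yxxyyyxxxx" → match
3. "yyxyxxxxxxx" → match
4 → match
5. "yyxyyxxxyx" → no match
6 → match
7. "yxxyyx" → match
8 → match
9 → match

1, 2, 3, 4, 6, 7, 8, 9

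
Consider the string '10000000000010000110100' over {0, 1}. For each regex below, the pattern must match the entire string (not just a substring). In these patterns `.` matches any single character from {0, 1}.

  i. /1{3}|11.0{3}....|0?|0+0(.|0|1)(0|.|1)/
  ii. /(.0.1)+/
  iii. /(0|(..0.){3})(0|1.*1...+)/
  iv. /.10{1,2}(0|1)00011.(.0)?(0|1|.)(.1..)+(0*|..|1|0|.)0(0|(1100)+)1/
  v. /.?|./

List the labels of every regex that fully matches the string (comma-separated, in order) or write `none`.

iii

i → no match
ii → no match — must end with '1'
iii → match
iv → no match — must end with '1'
v → no match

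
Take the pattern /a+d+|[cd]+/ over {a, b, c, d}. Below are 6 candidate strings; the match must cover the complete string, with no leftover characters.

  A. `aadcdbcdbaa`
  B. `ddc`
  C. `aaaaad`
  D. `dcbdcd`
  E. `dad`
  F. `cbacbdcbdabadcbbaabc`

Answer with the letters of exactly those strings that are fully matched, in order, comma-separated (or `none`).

A → no match
B → match
C → match
D → no match
E → no match
F → no match

B, C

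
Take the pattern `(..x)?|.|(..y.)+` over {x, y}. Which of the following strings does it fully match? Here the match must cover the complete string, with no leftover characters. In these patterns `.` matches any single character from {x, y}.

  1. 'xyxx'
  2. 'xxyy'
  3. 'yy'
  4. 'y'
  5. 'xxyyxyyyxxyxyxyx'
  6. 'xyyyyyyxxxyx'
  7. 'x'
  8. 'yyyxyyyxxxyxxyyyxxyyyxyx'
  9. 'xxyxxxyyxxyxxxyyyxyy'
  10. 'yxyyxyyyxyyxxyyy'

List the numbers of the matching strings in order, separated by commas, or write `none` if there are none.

2, 4, 5, 6, 7, 8, 9, 10

1 → no match
2 → match
3 → no match
4 → match
5 → match
6 → match
7 → match
8 → match
9 → match
10 → match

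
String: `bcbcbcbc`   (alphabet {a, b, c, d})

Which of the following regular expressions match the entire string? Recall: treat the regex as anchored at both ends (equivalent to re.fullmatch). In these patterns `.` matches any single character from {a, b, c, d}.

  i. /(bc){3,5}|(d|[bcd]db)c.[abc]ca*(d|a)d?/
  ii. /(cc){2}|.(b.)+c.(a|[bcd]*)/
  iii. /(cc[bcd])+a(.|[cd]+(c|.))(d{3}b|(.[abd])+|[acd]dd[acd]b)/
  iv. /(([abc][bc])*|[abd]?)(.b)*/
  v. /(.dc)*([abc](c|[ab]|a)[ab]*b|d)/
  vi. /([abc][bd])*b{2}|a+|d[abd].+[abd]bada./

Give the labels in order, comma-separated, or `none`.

i → match
ii → no match
iii → no match — must start with `cc`
iv → match
v → no match
vi → no match

i, iv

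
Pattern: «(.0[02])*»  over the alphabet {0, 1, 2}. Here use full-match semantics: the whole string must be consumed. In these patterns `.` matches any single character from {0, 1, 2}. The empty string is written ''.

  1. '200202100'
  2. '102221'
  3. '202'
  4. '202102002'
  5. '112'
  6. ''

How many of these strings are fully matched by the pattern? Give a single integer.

4

1 → match
2 → no match
3 → match
4 → match
5 → no match
6 → match
Total matched: 4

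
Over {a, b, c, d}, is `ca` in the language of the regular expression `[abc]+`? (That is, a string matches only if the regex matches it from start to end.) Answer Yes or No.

Yes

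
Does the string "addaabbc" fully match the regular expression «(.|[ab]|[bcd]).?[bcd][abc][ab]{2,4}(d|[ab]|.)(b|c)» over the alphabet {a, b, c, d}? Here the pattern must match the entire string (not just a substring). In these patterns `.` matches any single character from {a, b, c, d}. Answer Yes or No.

Yes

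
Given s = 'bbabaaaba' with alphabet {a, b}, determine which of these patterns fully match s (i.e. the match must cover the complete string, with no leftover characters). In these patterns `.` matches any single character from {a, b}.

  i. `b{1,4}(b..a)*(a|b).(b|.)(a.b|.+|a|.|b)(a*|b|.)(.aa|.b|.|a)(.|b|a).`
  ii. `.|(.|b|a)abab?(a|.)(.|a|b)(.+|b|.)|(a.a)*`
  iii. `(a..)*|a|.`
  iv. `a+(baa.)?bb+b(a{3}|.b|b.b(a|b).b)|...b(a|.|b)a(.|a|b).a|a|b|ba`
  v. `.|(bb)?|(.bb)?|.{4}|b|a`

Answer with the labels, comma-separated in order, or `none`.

i, iv

i → match
ii → no match
iii → no match
iv → match
v → no match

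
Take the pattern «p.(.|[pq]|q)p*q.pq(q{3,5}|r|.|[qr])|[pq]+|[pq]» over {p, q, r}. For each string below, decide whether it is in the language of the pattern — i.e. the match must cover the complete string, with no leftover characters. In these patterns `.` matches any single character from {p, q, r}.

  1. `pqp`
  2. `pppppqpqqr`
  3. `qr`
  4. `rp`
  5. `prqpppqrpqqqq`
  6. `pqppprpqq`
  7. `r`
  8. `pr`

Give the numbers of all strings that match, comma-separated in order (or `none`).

1, 5

1 → match
2 → no match
3 → no match
4 → no match
5 → match
6 → no match
7 → no match
8 → no match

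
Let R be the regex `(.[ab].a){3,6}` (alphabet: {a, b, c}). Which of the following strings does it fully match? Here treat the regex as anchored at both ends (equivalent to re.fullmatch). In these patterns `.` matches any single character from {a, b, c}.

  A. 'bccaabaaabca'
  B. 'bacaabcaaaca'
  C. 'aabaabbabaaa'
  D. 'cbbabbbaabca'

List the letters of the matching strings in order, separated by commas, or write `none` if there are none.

B, C, D

A → no match
B → match
C → match
D → match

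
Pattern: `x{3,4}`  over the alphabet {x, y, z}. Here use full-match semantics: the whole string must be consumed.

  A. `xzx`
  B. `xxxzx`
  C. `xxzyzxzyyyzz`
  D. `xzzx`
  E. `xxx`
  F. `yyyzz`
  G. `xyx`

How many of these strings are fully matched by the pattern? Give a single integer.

A → no match
B → no match
C → no match — must end with `x`
D → no match
E → match
F → no match — must start with `x`
G → no match
Total matched: 1

1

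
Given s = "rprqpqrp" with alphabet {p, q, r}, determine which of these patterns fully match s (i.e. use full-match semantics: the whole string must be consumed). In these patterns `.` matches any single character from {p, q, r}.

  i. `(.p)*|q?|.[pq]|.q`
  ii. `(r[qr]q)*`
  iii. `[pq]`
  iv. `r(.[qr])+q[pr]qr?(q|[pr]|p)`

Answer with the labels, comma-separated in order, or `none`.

iv

i → no match
ii → no match
iii → no match
iv → match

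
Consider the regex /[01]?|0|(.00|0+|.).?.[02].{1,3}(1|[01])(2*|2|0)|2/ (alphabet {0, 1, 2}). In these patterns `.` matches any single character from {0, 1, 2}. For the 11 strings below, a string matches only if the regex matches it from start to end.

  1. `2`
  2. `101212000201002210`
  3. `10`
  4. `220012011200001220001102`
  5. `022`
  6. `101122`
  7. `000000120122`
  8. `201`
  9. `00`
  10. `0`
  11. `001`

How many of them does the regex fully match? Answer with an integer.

3

1 → match
2 → no match
3 → no match
4 → no match
5 → no match
6 → no match
7 → match
8 → no match
9 → no match
10 → match
11 → no match
Total matched: 3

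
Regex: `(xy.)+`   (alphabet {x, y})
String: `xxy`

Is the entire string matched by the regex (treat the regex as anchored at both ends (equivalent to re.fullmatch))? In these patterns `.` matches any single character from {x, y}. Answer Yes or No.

Every match must start with `xy`, but `xxy` does not.

No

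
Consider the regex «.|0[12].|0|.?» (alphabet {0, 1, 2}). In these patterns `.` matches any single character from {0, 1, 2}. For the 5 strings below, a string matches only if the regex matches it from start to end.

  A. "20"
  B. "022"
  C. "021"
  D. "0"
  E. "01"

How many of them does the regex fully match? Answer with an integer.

3

A → no match
B → match
C → match
D → match
E → no match
Total matched: 3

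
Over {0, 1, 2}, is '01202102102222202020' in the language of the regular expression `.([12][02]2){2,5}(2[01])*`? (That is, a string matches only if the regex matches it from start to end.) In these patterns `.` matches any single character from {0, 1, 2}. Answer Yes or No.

No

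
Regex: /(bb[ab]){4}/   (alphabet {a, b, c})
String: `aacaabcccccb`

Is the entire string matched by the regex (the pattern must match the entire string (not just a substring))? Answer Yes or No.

Every match must start with `bb`, but `aacaabcccccb` does not.

No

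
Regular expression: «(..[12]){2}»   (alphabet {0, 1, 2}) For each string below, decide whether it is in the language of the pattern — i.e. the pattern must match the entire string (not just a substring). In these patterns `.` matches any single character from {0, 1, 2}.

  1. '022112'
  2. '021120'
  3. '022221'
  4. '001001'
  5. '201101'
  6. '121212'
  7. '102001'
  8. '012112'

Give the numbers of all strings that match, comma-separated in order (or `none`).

1, 3, 4, 5, 6, 7, 8

1 → match
2 → no match
3 → match
4 → match
5 → match
6 → match
7 → match
8 → match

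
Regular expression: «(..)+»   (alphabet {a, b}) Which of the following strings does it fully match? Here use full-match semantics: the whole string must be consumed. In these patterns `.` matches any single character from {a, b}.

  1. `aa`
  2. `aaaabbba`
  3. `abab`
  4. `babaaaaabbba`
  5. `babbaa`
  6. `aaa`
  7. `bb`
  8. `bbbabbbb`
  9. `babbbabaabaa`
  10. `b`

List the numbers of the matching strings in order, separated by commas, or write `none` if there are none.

1. `aa` → match
2. `aaaabbba` → match
3. `abab` → match
4. `babaaaaabbba` → match
5. `babbaa` → match
6. `aaa` → no match
7. `bb` → match
8. `bbbabbbb` → match
9. `babbbabaabaa` → match
10. `b` → no match

1, 2, 3, 4, 5, 7, 8, 9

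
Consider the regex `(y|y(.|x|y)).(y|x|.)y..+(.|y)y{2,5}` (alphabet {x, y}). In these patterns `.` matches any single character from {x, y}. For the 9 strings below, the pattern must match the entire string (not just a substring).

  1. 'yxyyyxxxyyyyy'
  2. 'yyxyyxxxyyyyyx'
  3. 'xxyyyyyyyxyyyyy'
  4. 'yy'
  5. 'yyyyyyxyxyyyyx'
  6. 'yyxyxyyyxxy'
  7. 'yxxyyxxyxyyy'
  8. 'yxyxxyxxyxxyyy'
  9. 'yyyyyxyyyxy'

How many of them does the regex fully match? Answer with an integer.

1 → match
2 → no match — must end with 'y'
3 → no match — must start with 'y'
4 → no match
5 → no match — must end with 'y'
6 → no match
7 → match
8 → no match
9 → no match
Total matched: 2

2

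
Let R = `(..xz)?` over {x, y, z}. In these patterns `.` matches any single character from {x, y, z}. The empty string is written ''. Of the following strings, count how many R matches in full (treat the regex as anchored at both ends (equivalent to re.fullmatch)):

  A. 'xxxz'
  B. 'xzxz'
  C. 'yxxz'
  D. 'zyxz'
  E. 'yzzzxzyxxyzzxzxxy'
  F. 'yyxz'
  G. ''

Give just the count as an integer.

6

A → match
B → match
C → match
D → match
E → no match
F → match
G → match
Total matched: 6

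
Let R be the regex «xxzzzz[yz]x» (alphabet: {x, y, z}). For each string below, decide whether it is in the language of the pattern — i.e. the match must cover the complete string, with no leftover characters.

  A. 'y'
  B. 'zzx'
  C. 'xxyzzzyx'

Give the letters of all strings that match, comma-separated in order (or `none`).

none

A. 'y' → no match — must start with 'xxzzzz'
B. 'zzx' → no match — must start with 'xxzzzz'
C. 'xxyzzzyx' → no match — must start with 'xxzzzz'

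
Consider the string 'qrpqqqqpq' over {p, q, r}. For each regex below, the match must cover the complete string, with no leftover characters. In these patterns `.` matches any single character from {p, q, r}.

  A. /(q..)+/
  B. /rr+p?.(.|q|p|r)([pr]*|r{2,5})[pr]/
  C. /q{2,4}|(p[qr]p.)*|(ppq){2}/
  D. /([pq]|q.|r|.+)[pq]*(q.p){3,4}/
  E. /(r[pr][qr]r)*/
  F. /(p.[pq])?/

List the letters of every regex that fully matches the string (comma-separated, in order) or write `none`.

A

A → match
B → no match — must start with 'rr'
C → no match
D → no match — must end with 'p'
E → no match
F → no match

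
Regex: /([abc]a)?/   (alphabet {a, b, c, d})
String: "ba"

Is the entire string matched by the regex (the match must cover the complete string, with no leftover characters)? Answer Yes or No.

Yes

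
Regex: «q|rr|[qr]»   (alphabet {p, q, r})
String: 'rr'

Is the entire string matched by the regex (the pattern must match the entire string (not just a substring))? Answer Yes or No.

Yes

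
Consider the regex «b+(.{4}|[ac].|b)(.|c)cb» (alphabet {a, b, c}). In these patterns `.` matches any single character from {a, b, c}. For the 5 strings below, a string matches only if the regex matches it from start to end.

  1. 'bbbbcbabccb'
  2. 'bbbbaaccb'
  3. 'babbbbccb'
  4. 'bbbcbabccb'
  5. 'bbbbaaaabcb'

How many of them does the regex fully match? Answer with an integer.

1 → match
2 → match
3 → no match
4 → match
5 → match
Total matched: 4

4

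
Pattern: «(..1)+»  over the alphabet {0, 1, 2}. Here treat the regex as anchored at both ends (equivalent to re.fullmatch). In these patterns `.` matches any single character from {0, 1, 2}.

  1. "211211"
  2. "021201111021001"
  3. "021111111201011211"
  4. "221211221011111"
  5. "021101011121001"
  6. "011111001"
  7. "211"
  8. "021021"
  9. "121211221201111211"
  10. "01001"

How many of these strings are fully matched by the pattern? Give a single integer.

1. "211211" → match
2 → match
3 → match
4 → match
5 → match
6. "011111001" → match
7. "211" → match
8. "021021" → match
9 → match
10. "01001" → no match
Total matched: 9

9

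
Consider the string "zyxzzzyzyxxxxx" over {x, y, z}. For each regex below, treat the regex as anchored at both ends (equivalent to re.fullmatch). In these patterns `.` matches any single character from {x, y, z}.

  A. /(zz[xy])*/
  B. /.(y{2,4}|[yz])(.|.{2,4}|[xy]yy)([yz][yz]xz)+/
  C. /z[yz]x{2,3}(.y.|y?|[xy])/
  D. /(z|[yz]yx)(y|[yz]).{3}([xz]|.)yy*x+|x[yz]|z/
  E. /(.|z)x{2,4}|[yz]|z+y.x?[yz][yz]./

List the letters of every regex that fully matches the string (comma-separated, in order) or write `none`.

D

A → no match
B → no match — must end with "xz"
C → no match
D → match
E → no match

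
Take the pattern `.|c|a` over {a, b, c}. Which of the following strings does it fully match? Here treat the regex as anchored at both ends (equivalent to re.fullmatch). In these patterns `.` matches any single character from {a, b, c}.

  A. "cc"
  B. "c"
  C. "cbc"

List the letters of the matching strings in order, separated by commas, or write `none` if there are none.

B

A → no match
B → match
C → no match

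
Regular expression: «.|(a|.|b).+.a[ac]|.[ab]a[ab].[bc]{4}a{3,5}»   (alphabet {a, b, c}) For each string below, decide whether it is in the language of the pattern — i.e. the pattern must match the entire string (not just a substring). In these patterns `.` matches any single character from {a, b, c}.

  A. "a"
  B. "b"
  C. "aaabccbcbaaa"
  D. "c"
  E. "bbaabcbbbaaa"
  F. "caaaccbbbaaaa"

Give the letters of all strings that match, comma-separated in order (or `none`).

A, B, C, D, E, F

A → match
B → match
C → match
D → match
E → match
F → match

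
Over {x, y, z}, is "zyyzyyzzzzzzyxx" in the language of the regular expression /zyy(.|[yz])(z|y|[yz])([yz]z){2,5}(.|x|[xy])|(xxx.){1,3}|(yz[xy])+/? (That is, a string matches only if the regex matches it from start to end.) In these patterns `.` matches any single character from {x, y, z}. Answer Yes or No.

No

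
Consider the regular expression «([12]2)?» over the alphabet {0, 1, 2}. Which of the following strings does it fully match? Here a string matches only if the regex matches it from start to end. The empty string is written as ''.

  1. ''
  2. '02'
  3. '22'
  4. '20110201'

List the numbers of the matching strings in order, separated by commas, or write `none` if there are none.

1 → match
2 → no match
3 → match
4 → no match

1, 3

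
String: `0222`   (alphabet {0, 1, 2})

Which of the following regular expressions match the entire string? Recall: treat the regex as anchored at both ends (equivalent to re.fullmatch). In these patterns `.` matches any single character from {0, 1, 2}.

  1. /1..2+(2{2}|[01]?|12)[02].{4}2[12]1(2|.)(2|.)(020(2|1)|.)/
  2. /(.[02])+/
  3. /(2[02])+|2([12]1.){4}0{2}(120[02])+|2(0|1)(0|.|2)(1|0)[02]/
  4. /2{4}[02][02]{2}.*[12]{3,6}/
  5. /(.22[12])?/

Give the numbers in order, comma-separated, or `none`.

1 → no match — must start with `1`
2 → match
3 → no match — must start with `2`
4 → no match — must start with `2`
5 → match

2, 5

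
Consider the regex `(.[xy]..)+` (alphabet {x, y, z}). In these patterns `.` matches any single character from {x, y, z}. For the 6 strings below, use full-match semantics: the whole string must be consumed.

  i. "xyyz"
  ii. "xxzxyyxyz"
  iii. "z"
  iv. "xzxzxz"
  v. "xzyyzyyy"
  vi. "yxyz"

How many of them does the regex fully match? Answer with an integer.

2

i → match
ii → no match
iii → no match
iv → no match
v → no match
vi → match
Total matched: 2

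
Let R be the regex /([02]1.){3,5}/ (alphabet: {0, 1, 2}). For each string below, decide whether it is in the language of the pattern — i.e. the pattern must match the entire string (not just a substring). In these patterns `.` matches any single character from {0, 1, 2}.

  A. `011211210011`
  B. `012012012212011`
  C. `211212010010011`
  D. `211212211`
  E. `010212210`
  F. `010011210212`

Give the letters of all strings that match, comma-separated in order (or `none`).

A. `011211210011` → match
B → match
C → match
D. `211212211` → match
E. `010212210` → match
F. `010011210212` → match

A, B, C, D, E, F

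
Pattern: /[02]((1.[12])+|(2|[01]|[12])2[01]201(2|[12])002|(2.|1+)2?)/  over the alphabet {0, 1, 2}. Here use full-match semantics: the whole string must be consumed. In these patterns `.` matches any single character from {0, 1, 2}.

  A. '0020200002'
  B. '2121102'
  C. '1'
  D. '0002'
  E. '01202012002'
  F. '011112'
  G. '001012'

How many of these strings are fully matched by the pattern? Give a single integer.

A → no match
B → match
C → no match
D → no match
E → match
F → match
G → no match
Total matched: 3

3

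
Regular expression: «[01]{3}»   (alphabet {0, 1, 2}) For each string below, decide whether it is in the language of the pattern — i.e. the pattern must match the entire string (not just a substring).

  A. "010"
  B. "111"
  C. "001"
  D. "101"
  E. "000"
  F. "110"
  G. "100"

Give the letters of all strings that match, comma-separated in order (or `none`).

A, B, C, D, E, F, G

A → match
B → match
C → match
D → match
E → match
F → match
G → match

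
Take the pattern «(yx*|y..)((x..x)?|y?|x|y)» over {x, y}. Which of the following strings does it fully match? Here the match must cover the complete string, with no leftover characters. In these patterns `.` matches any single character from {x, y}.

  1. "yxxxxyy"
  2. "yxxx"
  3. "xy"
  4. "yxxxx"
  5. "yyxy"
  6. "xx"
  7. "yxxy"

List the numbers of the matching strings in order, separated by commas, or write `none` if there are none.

2, 4, 5, 7

1. "yxxxxyy" → no match
2. "yxxx" → match
3. "xy" → no match — must start with "y"
4. "yxxxx" → match
5. "yyxy" → match
6. "xx" → no match — must start with "y"
7. "yxxy" → match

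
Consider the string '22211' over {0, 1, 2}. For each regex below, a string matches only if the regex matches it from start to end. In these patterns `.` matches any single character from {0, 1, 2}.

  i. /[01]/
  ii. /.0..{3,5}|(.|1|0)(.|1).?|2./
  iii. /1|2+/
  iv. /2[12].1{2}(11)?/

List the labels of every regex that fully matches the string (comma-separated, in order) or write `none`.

i → no match
ii → no match
iii → no match
iv → match

iv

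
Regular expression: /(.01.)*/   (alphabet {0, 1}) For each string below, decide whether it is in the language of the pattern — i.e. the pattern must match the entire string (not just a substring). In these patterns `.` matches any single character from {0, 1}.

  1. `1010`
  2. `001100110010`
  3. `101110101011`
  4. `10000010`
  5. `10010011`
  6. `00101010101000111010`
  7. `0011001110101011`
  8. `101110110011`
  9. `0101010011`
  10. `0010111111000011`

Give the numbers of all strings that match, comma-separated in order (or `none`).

1 → match
2 → match
3 → match
4 → no match
5 → no match
6 → match
7 → match
8 → match
9 → no match
10 → no match

1, 2, 3, 6, 7, 8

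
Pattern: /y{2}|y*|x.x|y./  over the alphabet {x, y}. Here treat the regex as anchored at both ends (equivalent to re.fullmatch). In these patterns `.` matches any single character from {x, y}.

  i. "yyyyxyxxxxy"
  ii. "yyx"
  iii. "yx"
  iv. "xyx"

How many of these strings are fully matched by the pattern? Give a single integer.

i → no match
ii → no match
iii → match
iv → match
Total matched: 2

2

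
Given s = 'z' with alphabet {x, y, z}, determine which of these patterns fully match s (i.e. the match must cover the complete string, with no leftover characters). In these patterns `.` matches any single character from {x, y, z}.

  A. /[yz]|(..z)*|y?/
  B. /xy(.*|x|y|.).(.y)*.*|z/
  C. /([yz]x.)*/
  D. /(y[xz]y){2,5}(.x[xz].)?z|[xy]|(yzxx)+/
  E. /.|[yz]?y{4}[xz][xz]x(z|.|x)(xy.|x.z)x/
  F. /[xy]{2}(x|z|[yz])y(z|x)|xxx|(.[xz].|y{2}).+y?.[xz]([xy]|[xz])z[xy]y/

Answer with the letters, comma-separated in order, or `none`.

A → match
B → match
C → no match
D → no match
E → match
F → no match

A, B, E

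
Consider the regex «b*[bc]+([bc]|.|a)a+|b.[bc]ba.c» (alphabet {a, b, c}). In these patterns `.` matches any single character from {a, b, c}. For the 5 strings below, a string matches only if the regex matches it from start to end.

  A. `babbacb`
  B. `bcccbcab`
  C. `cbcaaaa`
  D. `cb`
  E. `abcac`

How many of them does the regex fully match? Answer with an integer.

1

A. `babbacb` → no match
B. `bcccbcab` → no match
C. `cbcaaaa` → match
D. `cb` → no match
E. `abcac` → no match
Total matched: 1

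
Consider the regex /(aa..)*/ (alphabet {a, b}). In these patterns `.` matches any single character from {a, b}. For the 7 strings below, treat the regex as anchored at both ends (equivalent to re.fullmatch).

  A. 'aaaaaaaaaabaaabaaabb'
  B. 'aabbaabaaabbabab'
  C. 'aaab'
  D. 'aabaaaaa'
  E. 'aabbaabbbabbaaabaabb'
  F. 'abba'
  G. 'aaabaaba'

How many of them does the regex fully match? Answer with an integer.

4

A → match
B → no match
C → match
D → match
E → no match
F → no match
G → match
Total matched: 4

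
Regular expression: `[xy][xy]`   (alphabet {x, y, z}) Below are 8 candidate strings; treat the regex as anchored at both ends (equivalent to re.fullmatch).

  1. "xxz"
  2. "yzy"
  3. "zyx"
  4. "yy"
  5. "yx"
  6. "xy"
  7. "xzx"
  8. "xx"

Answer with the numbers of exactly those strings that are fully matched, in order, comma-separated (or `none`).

4, 5, 6, 8

1 → no match
2 → no match
3 → no match
4 → match
5 → match
6 → match
7 → no match
8 → match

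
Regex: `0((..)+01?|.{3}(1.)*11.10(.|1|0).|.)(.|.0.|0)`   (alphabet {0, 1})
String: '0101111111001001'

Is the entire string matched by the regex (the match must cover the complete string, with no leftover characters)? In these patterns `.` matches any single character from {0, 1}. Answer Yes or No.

Yes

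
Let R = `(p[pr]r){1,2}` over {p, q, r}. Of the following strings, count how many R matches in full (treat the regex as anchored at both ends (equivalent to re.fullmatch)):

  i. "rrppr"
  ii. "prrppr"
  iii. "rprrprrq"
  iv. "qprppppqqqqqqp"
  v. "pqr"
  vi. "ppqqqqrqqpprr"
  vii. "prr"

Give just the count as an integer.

i → no match — must start with "p"
ii → match
iii → no match — must start with "p"
iv → no match — must start with "p"
v → no match
vi → no match
vii → match
Total matched: 2

2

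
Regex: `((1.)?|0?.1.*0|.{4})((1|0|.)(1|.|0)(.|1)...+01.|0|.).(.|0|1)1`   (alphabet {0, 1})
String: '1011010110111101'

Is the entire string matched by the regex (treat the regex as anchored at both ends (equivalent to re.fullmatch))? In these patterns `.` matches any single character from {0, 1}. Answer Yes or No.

No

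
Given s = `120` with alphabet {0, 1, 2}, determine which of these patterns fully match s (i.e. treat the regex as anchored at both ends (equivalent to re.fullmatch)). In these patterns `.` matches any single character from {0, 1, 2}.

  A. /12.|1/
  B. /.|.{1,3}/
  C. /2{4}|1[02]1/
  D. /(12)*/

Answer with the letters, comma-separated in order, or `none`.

A → match
B → match
C → no match
D → no match

A, B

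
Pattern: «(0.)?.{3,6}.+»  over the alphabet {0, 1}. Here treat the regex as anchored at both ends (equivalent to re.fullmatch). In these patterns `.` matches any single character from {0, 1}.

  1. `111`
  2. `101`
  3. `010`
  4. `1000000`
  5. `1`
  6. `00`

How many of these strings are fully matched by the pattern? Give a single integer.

1 → no match
2 → no match
3 → no match
4 → match
5 → no match
6 → no match
Total matched: 1

1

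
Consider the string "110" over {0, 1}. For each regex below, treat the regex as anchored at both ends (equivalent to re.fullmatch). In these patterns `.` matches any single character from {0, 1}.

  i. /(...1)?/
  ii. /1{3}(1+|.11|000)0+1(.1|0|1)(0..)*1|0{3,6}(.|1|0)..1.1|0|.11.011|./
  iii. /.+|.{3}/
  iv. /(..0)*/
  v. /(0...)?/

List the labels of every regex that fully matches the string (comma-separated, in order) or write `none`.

i → no match
ii → no match
iii → match
iv → match
v → no match

iii, iv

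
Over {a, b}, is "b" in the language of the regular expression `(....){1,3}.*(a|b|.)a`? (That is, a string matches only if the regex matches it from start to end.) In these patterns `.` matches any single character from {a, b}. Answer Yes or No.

Every match must end with "a", but "b" does not.

No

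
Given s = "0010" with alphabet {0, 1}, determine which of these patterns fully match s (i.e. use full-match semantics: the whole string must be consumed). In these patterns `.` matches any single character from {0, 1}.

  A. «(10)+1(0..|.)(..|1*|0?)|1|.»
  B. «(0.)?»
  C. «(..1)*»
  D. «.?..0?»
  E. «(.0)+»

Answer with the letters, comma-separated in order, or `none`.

D, E

A → no match
B → no match
C → no match
D → match
E → match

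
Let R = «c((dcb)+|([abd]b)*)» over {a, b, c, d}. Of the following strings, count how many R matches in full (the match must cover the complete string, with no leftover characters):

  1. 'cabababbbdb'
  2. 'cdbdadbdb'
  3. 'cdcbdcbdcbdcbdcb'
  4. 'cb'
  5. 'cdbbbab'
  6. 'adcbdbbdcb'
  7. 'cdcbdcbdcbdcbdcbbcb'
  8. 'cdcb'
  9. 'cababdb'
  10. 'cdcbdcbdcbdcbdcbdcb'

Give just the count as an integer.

1 → match
2 → no match
3 → match
4 → no match
5 → match
6 → no match — must start with 'c'
7 → no match
8 → match
9 → match
10 → match
Total matched: 6

6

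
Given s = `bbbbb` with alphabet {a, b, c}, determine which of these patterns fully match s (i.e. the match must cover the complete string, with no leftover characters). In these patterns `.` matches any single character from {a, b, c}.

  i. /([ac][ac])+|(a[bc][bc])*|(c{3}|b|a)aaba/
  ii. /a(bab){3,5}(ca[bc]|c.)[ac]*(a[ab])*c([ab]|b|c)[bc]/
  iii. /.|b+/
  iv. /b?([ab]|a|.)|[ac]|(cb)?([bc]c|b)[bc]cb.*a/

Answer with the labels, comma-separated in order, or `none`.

iii

i → no match
ii → no match — must start with `abab`
iii → match
iv → no match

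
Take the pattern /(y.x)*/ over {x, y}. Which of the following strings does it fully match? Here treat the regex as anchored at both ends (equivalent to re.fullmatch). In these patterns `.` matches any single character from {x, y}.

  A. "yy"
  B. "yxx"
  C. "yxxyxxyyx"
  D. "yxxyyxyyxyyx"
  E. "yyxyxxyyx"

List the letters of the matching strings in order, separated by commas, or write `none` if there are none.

B, C, D, E

A → no match
B → match
C → match
D → match
E → match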